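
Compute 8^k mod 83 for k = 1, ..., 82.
g^1, g^2, ..., g^{82} mod 83: {8, 64, 14, 29, 66, 30, 74, 11, 5, 40, 71, 70, 62, 81, 67, 38, 55, 25, 34, 23, 18, 61, 73, 3, 24, 26, 42, 4, 32, 7, 56, 33, 15, 37, 47, 44, 20, 77, 35, 31, 82, 75, 19, 69, 54, 17, 53, 9, 72, 78, 43, 12, 13, 21, 2, 16, 45, 28, 58, 49, 60, 65, 22, 10, 80, 59, 57, 41, 79, 51, 76, 27, 50, 68, 46, 36, 39, 63, 6, 48, 52, 1}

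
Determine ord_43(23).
Powers of 23 mod 43: 23^1≡23, 23^2≡13, 23^3≡41, 23^4≡40, 23^5≡17, 23^6≡4, 23^7≡6, 23^8≡9, 23^9≡35, 23^10≡31, 23^11≡25, 23^12≡16, 23^13≡24, 23^14≡36, 23^15≡11, 23^16≡38, 23^17≡14, 23^18≡21, 23^19≡10, 23^20≡15, 23^21≡1. Order = 21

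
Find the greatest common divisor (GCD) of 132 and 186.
6

Using the Euclidean algorithm:
132 = 0 × 186 + 132
186 = 1 × 132 + 54
132 = 2 × 54 + 24
54 = 2 × 24 + 6
24 = 4 × 6 + 0

GCD(132, 186) = 6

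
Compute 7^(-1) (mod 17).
7^(-1) ≡ 5 (mod 17). Verification: 7 × 5 = 35 ≡ 1 (mod 17)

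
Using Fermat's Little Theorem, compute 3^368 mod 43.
By Fermat: 3^{42} ≡ 1 (mod 43). 368 = 8×42 + 32. So 3^{368} ≡ 3^{32} ≡ 13 (mod 43)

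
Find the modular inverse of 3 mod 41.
3^(-1) ≡ 14 (mod 41). Verification: 3 × 14 = 42 ≡ 1 (mod 41)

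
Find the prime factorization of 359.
359

Divide by primes starting from smallest:
359 ÷ 359 = 1

359 = 359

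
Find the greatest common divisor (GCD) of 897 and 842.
1

Using the Euclidean algorithm:
897 = 1 × 842 + 55
842 = 15 × 55 + 17
55 = 3 × 17 + 4
17 = 4 × 4 + 1
4 = 4 × 1 + 0

GCD(897, 842) = 1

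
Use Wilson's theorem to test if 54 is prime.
(53)! mod 54 = 0. Since 0 ≢ -1 (mod 54), 54 is not prime.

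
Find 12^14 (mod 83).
Using repeated squaring. 14 = 8 + 4 + 2 (binary 1110). Repeated squaring mod 83: 12^1 ≡ 12; 12^2 ≡ 12² = 144 ≡ 61; 12^4 ≡ 61² = 3721 ≡ 69; 12^8 ≡ 69² = 4761 ≡ 30. Multiply: 12^14 = 12^8 × 12^4 × 12^2 ≡ 30 × 69 × 61 (mod 83): 30 × 69 = 2070 ≡ 78; 78 × 61 = 4758 ≡ 27. So 12^14 ≡ 27 (mod 83).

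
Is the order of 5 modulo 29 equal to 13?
No, the actual order is 14, not 13.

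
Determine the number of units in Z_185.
144

Prime factorization: 185 = 5 × 37
Using the formula φ(n) = n × Π(1 - 1/p) for each prime factor p:
φ(185) = 185 × (1 - 1/5) × (1 - 1/37)
φ(185) = 144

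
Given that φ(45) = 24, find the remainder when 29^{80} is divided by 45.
By Euler: 29^{24} ≡ 1 (mod 45) since gcd(29, 45) = 1. 80 = 3×24 + 8. So 29^{80} ≡ 29^{8} ≡ 31 (mod 45)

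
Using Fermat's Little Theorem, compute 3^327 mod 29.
By Fermat: 3^{28} ≡ 1 (mod 29). 327 ≡ 19 (mod 28). So 3^{327} ≡ 3^{19} ≡ 18 (mod 29)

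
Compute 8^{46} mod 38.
30

Using successive squaring:
Binary expansion of 46: 101110
Powers of 8 mod 38 (each is the square of the previous):
  8^1 ≡ 8 (mod 38)
  8^2 ≡ 8² = 64 ≡ 26 (mod 38)
  8^4 ≡ 26² = 676 ≡ 30 (mod 38)
  8^8 ≡ 30² = 900 ≡ 26 (mod 38)
  8^16 ≡ 26² = 676 ≡ 30 (mod 38)
  8^32 ≡ 30² = 900 ≡ 26 (mod 38)
46 = 32 + 8 + 4 + 2, so 8^46 = 8^32 × 8^8 × 8^4 × 8^2 ≡ 26 × 26 × 30 × 26 (mod 38)
Multiplying step by step:
  26 × 26 = 676 ≡ 30 (mod 38)
  30 × 30 = 900 ≡ 26 (mod 38)
  26 × 26 = 676 ≡ 30 (mod 38)
Result: 8^46 ≡ 30 (mod 38)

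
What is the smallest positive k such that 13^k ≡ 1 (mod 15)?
Powers of 13 mod 15: 13^1≡13, 13^2≡4, 13^3≡7, 13^4≡1. Order = 4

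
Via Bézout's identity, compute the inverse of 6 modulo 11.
Extended GCD: 6(2) + 11(-1) = 1. So 6^(-1) ≡ 2 ≡ 2 (mod 11). Verify: 6 × 2 = 12 ≡ 1 (mod 11)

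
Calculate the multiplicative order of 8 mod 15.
Powers of 8 mod 15: 8^1≡8, 8^2≡4, 8^3≡2, 8^4≡1. Order = 4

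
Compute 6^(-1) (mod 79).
66

Using Extended Euclidean Algorithm:
gcd(6, 79) = 1
Bezout coefficients: 6 × -13 + 79 × 1 = 1
So 6 × -13 ≡ 1 (mod 79)
The inverse is -13 mod 79 = 66
Verification: 6 × 66 = 396 = 5 × 79 + 1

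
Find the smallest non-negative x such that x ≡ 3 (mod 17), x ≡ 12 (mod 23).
173

Using the Chinese Remainder Theorem:
M = product of moduli = 391
For equation 1: M_1 = 23, 23 ≡ 6 (mod 17), inverse of 23 mod 17 is 3 (check: 6 × 3 = 18 ≡ 1 (mod 17))
For equation 2: M_2 = 17, 17 ≡ 17 (mod 23), inverse of 17 mod 23 is 19 (check: 17 × 19 = 323 ≡ 1 (mod 23))
Combine: x ≡ Σ r_i×M_i×(M_i⁻¹ mod m_i) = 3×23×3 + 12×17×19 = 207 + 3876 = 4083
4083 mod 391 = 173
x ≡ 173 (mod 391)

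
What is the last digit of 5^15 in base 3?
Using Fermat: 5^{2} ≡ 1 (mod 3). 15 ≡ 1 (mod 2). So 5^{15} ≡ 5^{1} ≡ 2 (mod 3)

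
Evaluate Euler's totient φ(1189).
1120

Prime factorization: 1189 = 29 × 41
Using the formula φ(n) = n × Π(1 - 1/p) for each prime factor p:
φ(1189) = 1189 × (1 - 1/29) × (1 - 1/41)
φ(1189) = 1120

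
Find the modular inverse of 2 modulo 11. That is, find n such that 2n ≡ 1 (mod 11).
6

Using Extended Euclidean Algorithm:
gcd(2, 11) = 1
Bezout coefficients: 2 × -5 + 11 × 1 = 1
So 2 × -5 ≡ 1 (mod 11)
The inverse is -5 mod 11 = 6
Verification: 2 × 6 = 12 = 1 × 11 + 1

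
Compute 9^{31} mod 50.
9

Using successive squaring:
Binary expansion of 31: 11111
Powers of 9 mod 50 (each is the square of the previous):
  9^1 ≡ 9 (mod 50)
  9^2 ≡ 9² = 81 ≡ 31 (mod 50)
  9^4 ≡ 31² = 961 ≡ 11 (mod 50)
  9^8 ≡ 11² = 121 ≡ 21 (mod 50)
  9^16 ≡ 21² = 441 ≡ 41 (mod 50)
31 = 16 + 8 + 4 + 2 + 1, so 9^31 = 9^16 × 9^8 × 9^4 × 9^2 × 9^1 ≡ 41 × 21 × 11 × 31 × 9 (mod 50)
Multiplying step by step:
  41 × 21 = 861 ≡ 11 (mod 50)
  11 × 11 = 121 ≡ 21 (mod 50)
  21 × 31 = 651 ≡ 1 (mod 50)
  1 × 9 = 9 ≡ 9 (mod 50)
Result: 9^31 ≡ 9 (mod 50)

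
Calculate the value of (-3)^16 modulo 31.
Using repeated squaring. (-3) ≡ 28 (mod 31). 16 = 16 (binary 10000). Repeated squaring mod 31: 28^1 ≡ 28; 28^2 ≡ 28² = 784 ≡ 9; 28^4 ≡ 9² = 81 ≡ 19; 28^8 ≡ 19² = 361 ≡ 20; 28^16 ≡ 20² = 400 ≡ 28. So (-3)^16 ≡ 28 (mod 31).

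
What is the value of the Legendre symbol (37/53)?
(37/53) = 37^{26} mod 53 = 1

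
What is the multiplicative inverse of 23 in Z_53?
23^(-1) ≡ 30 (mod 53). Verification: 23 × 30 = 690 ≡ 1 (mod 53)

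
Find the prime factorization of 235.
5 × 47

Divide by primes starting from smallest:
235 ÷ 5 = 47
47 ÷ 47 = 1

235 = 5 × 47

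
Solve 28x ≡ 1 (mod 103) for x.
28^(-1) ≡ 92 (mod 103). Verification: 28 × 92 = 2576 ≡ 1 (mod 103)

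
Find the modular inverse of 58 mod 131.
58^(-1) ≡ 61 (mod 131). Verification: 58 × 61 = 3538 ≡ 1 (mod 131)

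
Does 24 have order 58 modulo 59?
p - 1 = 58 has prime divisors 2, 29. Check 24^(58/q) mod 59 for each: 24^(58/2) = 24^29 ≡ 58, 24^(58/29) = 24^2 ≡ 45 (mod 59). None of these is 1, so 24 has order 58 = φ(59), so it is a primitive root mod 59.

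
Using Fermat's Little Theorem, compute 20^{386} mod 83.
81

By Fermat's Little Theorem, a^(p-1) ≡ 1 (mod p) for prime p and gcd(a, p) = 1
Here p = 83, so 20^82 ≡ 1 (mod 83)
We can reduce the exponent: 386 mod 82 = 58
So 20^386 ≡ 20^58 (mod 83)
Computing: 20^58 mod 83 = 81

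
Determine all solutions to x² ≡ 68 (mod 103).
The square roots of 68 mod 103 are 58 and 45. Verify: 58² = 3364 ≡ 68 (mod 103)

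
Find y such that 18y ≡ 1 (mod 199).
18^(-1) ≡ 188 (mod 199). Verification: 18 × 188 = 3384 ≡ 1 (mod 199)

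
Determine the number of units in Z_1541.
1452

Prime factorization: 1541 = 23 × 67
Using the formula φ(n) = n × Π(1 - 1/p) for each prime factor p:
φ(1541) = 1541 × (1 - 1/23) × (1 - 1/67)
φ(1541) = 1452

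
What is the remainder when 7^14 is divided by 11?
Using Fermat: 7^{10} ≡ 1 (mod 11). 14 ≡ 4 (mod 10). So 7^{14} ≡ 7^{4} ≡ 3 (mod 11)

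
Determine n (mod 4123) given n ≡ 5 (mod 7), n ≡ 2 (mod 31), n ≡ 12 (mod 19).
3071

Using the Chinese Remainder Theorem:
M = product of moduli = 4123
For equation 1: M_1 = 589, 589 ≡ 1 (mod 7), inverse of 589 mod 7 is 1 (check: 1 × 1 = 1 ≡ 1 (mod 7))
For equation 2: M_2 = 133, 133 ≡ 9 (mod 31), inverse of 133 mod 31 is 7 (check: 9 × 7 = 63 ≡ 1 (mod 31))
For equation 3: M_3 = 217, 217 ≡ 8 (mod 19), inverse of 217 mod 19 is 12 (check: 8 × 12 = 96 ≡ 1 (mod 19))
Combine: n ≡ Σ r_i×M_i×(M_i⁻¹ mod m_i) = 5×589×1 + 2×133×7 + 12×217×12 = 2945 + 1862 + 31248 = 36055
36055 mod 4123 = 3071
n ≡ 3071 (mod 4123)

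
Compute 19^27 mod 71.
Using repeated squaring. 27 = 16 + 8 + 2 + 1 (binary 11011). Repeated squaring mod 71: 19^1 ≡ 19; 19^2 ≡ 19² = 361 ≡ 6; 19^4 ≡ 6² = 36 ≡ 36; 19^8 ≡ 36² = 1296 ≡ 18; 19^16 ≡ 18² = 324 ≡ 40. Multiply: 19^27 = 19^16 × 19^8 × 19^2 × 19^1 ≡ 40 × 18 × 6 × 19 (mod 71): 40 × 18 = 720 ≡ 10; 10 × 6 = 60 ≡ 60; 60 × 19 = 1140 ≡ 4. So 19^27 ≡ 4 (mod 71).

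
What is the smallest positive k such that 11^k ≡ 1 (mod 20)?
Powers of 11 mod 20: 11^1≡11, 11^2≡1. Order = 2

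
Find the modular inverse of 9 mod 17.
9^(-1) ≡ 2 (mod 17). Verification: 9 × 2 = 18 ≡ 1 (mod 17)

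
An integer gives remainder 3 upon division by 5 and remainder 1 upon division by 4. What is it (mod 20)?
M = 5 × 4 = 20. M₁ = 4, y₁ ≡ 4 (mod 5). M₂ = 5, y₂ ≡ 1 (mod 4). k = 3×4×4 + 1×5×1 ≡ 13 (mod 20). The smallest positive such number is 13.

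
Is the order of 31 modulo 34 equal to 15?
No, the actual order is 16, not 15.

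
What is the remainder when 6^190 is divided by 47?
Using Fermat: 6^{46} ≡ 1 (mod 47). 190 ≡ 6 (mod 46). So 6^{190} ≡ 6^{6} ≡ 32 (mod 47)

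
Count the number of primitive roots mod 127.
Number of primitive roots mod 127 = φ(126) = 36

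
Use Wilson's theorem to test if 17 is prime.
(16)! mod 17 = 16. Since 16 ≡ -1 (mod 17), 17 is prime.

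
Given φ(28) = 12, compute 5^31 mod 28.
By Euler: 5^{12} ≡ 1 (mod 28) since gcd(5, 28) = 1. 31 = 2×12 + 7. So 5^{31} ≡ 5^{7} ≡ 5 (mod 28)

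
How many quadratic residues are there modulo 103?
For prime 103, there are (p-1)/2 = (103-1)/2 = 51 quadratic residues (excluding 0).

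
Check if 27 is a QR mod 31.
By Euler's criterion: 27^{15} ≡ 30 (mod 31). Since this equals -1 (≡ 30), 27 is not a QR.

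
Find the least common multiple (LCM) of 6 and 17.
102

First find GCD(6, 17) using the Euclidean algorithm:
6 = 0 × 17 + 6
17 = 2 × 6 + 5
6 = 1 × 5 + 1
5 = 5 × 1 + 0
GCD(6, 17) = 1

LCM formula: LCM(a, b) = (a × b) / GCD(a, b)
LCM(6, 17) = (6 × 17) / 1
LCM(6, 17) = 102 / 1
LCM(6, 17) = 102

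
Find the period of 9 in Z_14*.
Powers of 9 mod 14: 9^1≡9, 9^2≡11, 9^3≡1. Order = 3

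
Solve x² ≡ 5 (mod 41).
The square roots of 5 mod 41 are 28 and 13. Verify: 28² = 784 ≡ 5 (mod 41)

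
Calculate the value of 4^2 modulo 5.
2 = 2 (binary 10). Repeated squaring mod 5: 4^1 ≡ 4; 4^2 ≡ 4² = 16 ≡ 1. So 4^2 ≡ 1 (mod 5).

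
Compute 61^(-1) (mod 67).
11

Using Extended Euclidean Algorithm:
gcd(61, 67) = 1
Bezout coefficients: 61 × 11 + 67 × -10 = 1
So 61 × 11 ≡ 1 (mod 67)
The inverse is 11 mod 67 = 11
Verification: 61 × 11 = 671 = 10 × 67 + 1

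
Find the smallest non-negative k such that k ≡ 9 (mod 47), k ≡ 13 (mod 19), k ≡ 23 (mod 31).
24637

Using the Chinese Remainder Theorem:
M = product of moduli = 27683
For equation 1: M_1 = 589, 589 ≡ 25 (mod 47), inverse of 589 mod 47 is 32 (check: 25 × 32 = 800 ≡ 1 (mod 47))
For equation 2: M_2 = 1457, 1457 ≡ 13 (mod 19), inverse of 1457 mod 19 is 3 (check: 13 × 3 = 39 ≡ 1 (mod 19))
For equation 3: M_3 = 893, 893 ≡ 25 (mod 31), inverse of 893 mod 31 is 5 (check: 25 × 5 = 125 ≡ 1 (mod 31))
Combine: k ≡ Σ r_i×M_i×(M_i⁻¹ mod m_i) = 9×589×32 + 13×1457×3 + 23×893×5 = 169632 + 56823 + 102695 = 329150
329150 mod 27683 = 24637
k ≡ 24637 (mod 27683)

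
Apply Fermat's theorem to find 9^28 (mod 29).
By Fermat's Little Theorem, 9^{28} ≡ 1 (mod 29) since 29 is prime and gcd(9, 29) = 1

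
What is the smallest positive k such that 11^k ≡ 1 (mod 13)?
Powers of 11 mod 13: 11^1≡11, 11^2≡4, 11^3≡5, 11^4≡3, 11^5≡7, 11^6≡12, 11^7≡2, 11^8≡9, 11^9≡8, 11^10≡10, 11^11≡6, 11^12≡1. Order = 12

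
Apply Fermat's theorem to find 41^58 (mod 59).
By Fermat's Little Theorem, 41^{58} ≡ 1 (mod 59) since 59 is prime and gcd(41, 59) = 1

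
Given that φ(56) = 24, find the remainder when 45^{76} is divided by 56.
By Euler: 45^{24} ≡ 1 (mod 56) since gcd(45, 56) = 1. 76 = 3×24 + 4. So 45^{76} ≡ 45^{4} ≡ 25 (mod 56)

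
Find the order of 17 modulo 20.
Powers of 17 mod 20: 17^1≡17, 17^2≡9, 17^3≡13, 17^4≡1. Order = 4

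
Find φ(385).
240

Prime factorization: 385 = 5 × 7 × 11
Using the formula φ(n) = n × Π(1 - 1/p) for each prime factor p:
φ(385) = 385 × (1 - 1/5) × (1 - 1/7) × (1 - 1/11)
φ(385) = 240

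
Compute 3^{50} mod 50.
49

Using successive squaring:
Binary expansion of 50: 110010
Powers of 3 mod 50 (each is the square of the previous):
  3^1 ≡ 3 (mod 50)
  3^2 ≡ 3² = 9 ≡ 9 (mod 50)
  3^4 ≡ 9² = 81 ≡ 31 (mod 50)
  3^8 ≡ 31² = 961 ≡ 11 (mod 50)
  3^16 ≡ 11² = 121 ≡ 21 (mod 50)
  3^32 ≡ 21² = 441 ≡ 41 (mod 50)
50 = 32 + 16 + 2, so 3^50 = 3^32 × 3^16 × 3^2 ≡ 41 × 21 × 9 (mod 50)
Multiplying step by step:
  41 × 21 = 861 ≡ 11 (mod 50)
  11 × 9 = 99 ≡ 49 (mod 50)
Result: 3^50 ≡ 49 (mod 50)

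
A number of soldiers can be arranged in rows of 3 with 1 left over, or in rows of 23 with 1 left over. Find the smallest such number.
M = 3 × 23 = 69. M₁ = 23, y₁ ≡ 2 (mod 3). M₂ = 3, y₂ ≡ 8 (mod 23). k = 1×23×2 + 1×3×8 ≡ 1 (mod 69). The smallest positive such number is 1.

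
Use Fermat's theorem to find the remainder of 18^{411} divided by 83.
18

By Fermat's Little Theorem, a^(p-1) ≡ 1 (mod p) for prime p and gcd(a, p) = 1
Here p = 83, so 18^82 ≡ 1 (mod 83)
We can reduce the exponent: 411 mod 82 = 1
So 18^411 ≡ 18^1 (mod 83)
Computing: 18^1 mod 83 = 18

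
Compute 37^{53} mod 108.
73

Using successive squaring:
Binary expansion of 53: 110101
Powers of 37 mod 108 (each is the square of the previous):
  37^1 ≡ 37 (mod 108)
  37^2 ≡ 37² = 1369 ≡ 73 (mod 108)
  37^4 ≡ 73² = 5329 ≡ 37 (mod 108)
  37^8 ≡ 37² = 1369 ≡ 73 (mod 108)
  37^16 ≡ 73² = 5329 ≡ 37 (mod 108)
  37^32 ≡ 37² = 1369 ≡ 73 (mod 108)
53 = 32 + 16 + 4 + 1, so 37^53 = 37^32 × 37^16 × 37^4 × 37^1 ≡ 73 × 37 × 37 × 37 (mod 108)
Multiplying step by step:
  73 × 37 = 2701 ≡ 1 (mod 108)
  1 × 37 = 37 ≡ 37 (mod 108)
  37 × 37 = 1369 ≡ 73 (mod 108)
Result: 37^53 ≡ 73 (mod 108)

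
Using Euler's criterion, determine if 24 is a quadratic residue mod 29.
By Euler's criterion: 24^{14} ≡ 1 (mod 29). Since this equals 1, 24 is a QR.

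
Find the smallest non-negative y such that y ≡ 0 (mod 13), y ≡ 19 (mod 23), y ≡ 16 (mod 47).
6643

Using the Chinese Remainder Theorem:
M = product of moduli = 14053
For equation 1: M_1 = 1081, 1081 ≡ 2 (mod 13), inverse of 1081 mod 13 is 7 (check: 2 × 7 = 14 ≡ 1 (mod 13))
For equation 2: M_2 = 611, 611 ≡ 13 (mod 23), inverse of 611 mod 23 is 16 (check: 13 × 16 = 208 ≡ 1 (mod 23))
For equation 3: M_3 = 299, 299 ≡ 17 (mod 47), inverse of 299 mod 47 is 36 (check: 17 × 36 = 612 ≡ 1 (mod 47))
Combine: y ≡ Σ r_i×M_i×(M_i⁻¹ mod m_i) = 0×1081×7 + 19×611×16 + 16×299×36 = 0 + 185744 + 172224 = 357968
357968 mod 14053 = 6643
y ≡ 6643 (mod 14053)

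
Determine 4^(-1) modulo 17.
4^(-1) ≡ 13 (mod 17). Verification: 4 × 13 = 52 ≡ 1 (mod 17)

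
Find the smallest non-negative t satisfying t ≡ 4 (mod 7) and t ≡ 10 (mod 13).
M = 7 × 13 = 91. M₁ = 13, y₁ ≡ 6 (mod 7). M₂ = 7, y₂ ≡ 2 (mod 13). t = 4×13×6 + 10×7×2 ≡ 88 (mod 91)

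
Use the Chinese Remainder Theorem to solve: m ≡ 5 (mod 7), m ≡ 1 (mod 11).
M = 7 × 11 = 77. M₁ = 11, y₁ ≡ 2 (mod 7). M₂ = 7, y₂ ≡ 8 (mod 11). m = 5×11×2 + 1×7×8 ≡ 12 (mod 77)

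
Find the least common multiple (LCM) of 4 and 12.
12

First find GCD(4, 12) using the Euclidean algorithm:
4 = 0 × 12 + 4
12 = 3 × 4 + 0
GCD(4, 12) = 4

LCM formula: LCM(a, b) = (a × b) / GCD(a, b)
LCM(4, 12) = (4 × 12) / 4
LCM(4, 12) = 48 / 4
LCM(4, 12) = 12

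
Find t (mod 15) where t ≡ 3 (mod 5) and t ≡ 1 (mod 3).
M = 5 × 3 = 15. M₁ = 3, y₁ ≡ 2 (mod 5). M₂ = 5, y₂ ≡ 2 (mod 3). t = 3×3×2 + 1×5×2 ≡ 13 (mod 15)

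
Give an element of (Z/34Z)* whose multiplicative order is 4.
13 has order 4 mod 34 since 13^{4} ≡ 1 (mod 34) and no smaller power works.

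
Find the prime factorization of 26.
2 × 13

Divide by primes starting from smallest:
26 ÷ 2 = 13
13 ÷ 13 = 1

26 = 2 × 13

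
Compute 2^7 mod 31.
7 = 4 + 2 + 1 (binary 111). Repeated squaring mod 31: 2^1 ≡ 2; 2^2 ≡ 2² = 4 ≡ 4; 2^4 ≡ 4² = 16 ≡ 16. Multiply: 2^7 = 2^4 × 2^2 × 2^1 ≡ 16 × 4 × 2 (mod 31): 16 × 4 = 64 ≡ 2; 2 × 2 = 4 ≡ 4. So 2^7 ≡ 4 (mod 31).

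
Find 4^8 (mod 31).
8 = 8 (binary 1000). Repeated squaring mod 31: 4^1 ≡ 4; 4^2 ≡ 4² = 16 ≡ 16; 4^4 ≡ 16² = 256 ≡ 8; 4^8 ≡ 8² = 64 ≡ 2. So 4^8 ≡ 2 (mod 31).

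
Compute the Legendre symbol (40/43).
(40/43) = 40^{21} mod 43 = 1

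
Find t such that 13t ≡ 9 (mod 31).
15

Since gcd(13, 31) = 1 divides 9, a solution exists.
Multiply both sides by the inverse of 13 mod 31:
  13^(-1) mod 31 = 12
  x ≡ 12 × 9 ≡ 108 ≡ 15 (mod 31)
Verification: 13 × 15 = 195 = 6 × 31 + 9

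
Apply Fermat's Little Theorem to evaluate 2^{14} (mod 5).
4

By Fermat's Little Theorem, a^(p-1) ≡ 1 (mod p) for prime p and gcd(a, p) = 1
Here p = 5, so 2^4 ≡ 1 (mod 5)
We can reduce the exponent: 14 mod 4 = 2
So 2^14 ≡ 2^2 (mod 5)
Computing: 2^2 mod 5 = 4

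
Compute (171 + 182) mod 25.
3

(171 + 182) = 353
353 mod 25 = 3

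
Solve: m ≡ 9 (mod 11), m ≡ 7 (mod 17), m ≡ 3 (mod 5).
M = 11 × 17 × 5 = 935. M₁ = 85, y₁ ≡ 7 (mod 11). M₂ = 55, y₂ ≡ 13 (mod 17). M₃ = 187, y₃ ≡ 3 (mod 5). m = 9×85×7 + 7×55×13 + 3×187×3 ≡ 823 (mod 935)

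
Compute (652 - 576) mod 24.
4

(652 - 576) = 76
76 mod 24 = 4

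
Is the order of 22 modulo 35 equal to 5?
No, the actual order is 4, not 5.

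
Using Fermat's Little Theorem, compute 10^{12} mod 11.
1

By Fermat's Little Theorem, a^(p-1) ≡ 1 (mod p) for prime p and gcd(a, p) = 1
Here p = 11, so 10^10 ≡ 1 (mod 11)
We can reduce the exponent: 12 mod 10 = 2
So 10^12 ≡ 10^2 (mod 11)
Computing: 10^2 mod 11 = 1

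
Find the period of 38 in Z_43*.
Powers of 38 mod 43: 38^1≡38, 38^2≡25, 38^3≡4, 38^4≡23, 38^5≡14, 38^6≡16, 38^7≡6, 38^8≡13, 38^9≡21, 38^10≡24, 38^11≡9, 38^12≡41, 38^13≡10, 38^14≡36, 38^15≡35, 38^16≡40, 38^17≡15, 38^18≡11, 38^19≡31, 38^20≡17, 38^21≡1. Order = 21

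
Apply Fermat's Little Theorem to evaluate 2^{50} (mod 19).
6

By Fermat's Little Theorem, a^(p-1) ≡ 1 (mod p) for prime p and gcd(a, p) = 1
Here p = 19, so 2^18 ≡ 1 (mod 19)
We can reduce the exponent: 50 mod 18 = 14
So 2^50 ≡ 2^14 (mod 19)
Computing: 2^14 mod 19 = 6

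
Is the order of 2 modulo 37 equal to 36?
Yes, ord_37(2) = 36.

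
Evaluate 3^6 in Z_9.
6 = 4 + 2 (binary 110). Repeated squaring mod 9: 3^1 ≡ 3; 3^2 ≡ 3² = 9 ≡ 0; 3^4 ≡ 0² = 0 ≡ 0. Multiply: 3^6 = 3^4 × 3^2 ≡ 0 × 0 (mod 9): 0 × 0 = 0 ≡ 0. So 3^6 ≡ 0 (mod 9).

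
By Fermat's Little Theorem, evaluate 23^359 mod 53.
By Fermat: 23^{52} ≡ 1 (mod 53). 359 = 6×52 + 47. So 23^{359} ≡ 23^{47} ≡ 30 (mod 53)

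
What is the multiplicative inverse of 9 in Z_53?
6

Using Extended Euclidean Algorithm:
gcd(9, 53) = 1
Bezout coefficients: 9 × 6 + 53 × -1 = 1
So 9 × 6 ≡ 1 (mod 53)
The inverse is 6 mod 53 = 6
Verification: 9 × 6 = 54 = 1 × 53 + 1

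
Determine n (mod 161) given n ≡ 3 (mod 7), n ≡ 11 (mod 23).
80

Using the Chinese Remainder Theorem:
M = product of moduli = 161
For equation 1: M_1 = 23, 23 ≡ 2 (mod 7), inverse of 23 mod 7 is 4 (check: 2 × 4 = 8 ≡ 1 (mod 7))
For equation 2: M_2 = 7, 7 ≡ 7 (mod 23), inverse of 7 mod 23 is 10 (check: 7 × 10 = 70 ≡ 1 (mod 23))
Combine: n ≡ Σ r_i×M_i×(M_i⁻¹ mod m_i) = 3×23×4 + 11×7×10 = 276 + 770 = 1046
1046 mod 161 = 80
n ≡ 80 (mod 161)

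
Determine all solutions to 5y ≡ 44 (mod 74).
68

Since gcd(5, 74) = 1 divides 44, a solution exists.
Multiply both sides by the inverse of 5 mod 74:
  5^(-1) mod 74 = 15
  x ≡ 15 × 44 ≡ 660 ≡ 68 (mod 74)
Verification: 5 × 68 = 340 = 4 × 74 + 44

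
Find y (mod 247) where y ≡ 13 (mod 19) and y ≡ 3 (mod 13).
M = 19 × 13 = 247. M₁ = 13, y₁ ≡ 3 (mod 19). M₂ = 19, y₂ ≡ 11 (mod 13). y = 13×13×3 + 3×19×11 ≡ 146 (mod 247)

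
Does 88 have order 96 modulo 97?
p - 1 = 96 has prime divisors 2, 3. Check 88^(96/q) mod 97 for each: 88^(96/2) = 88^48 ≡ 1, 88^(96/3) = 88^32 ≡ 61 (mod 97). Since 88^48 ≡ 1 (mod 97), the order of 88 divides 48 (in fact the order is 24) ≠ 96, so it is not a primitive root.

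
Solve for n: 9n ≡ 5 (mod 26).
15

Since gcd(9, 26) = 1 divides 5, a solution exists.
Multiply both sides by the inverse of 9 mod 26:
  9^(-1) mod 26 = 3
  x ≡ 3 × 5 ≡ 15 ≡ 15 (mod 26)
Verification: 9 × 15 = 135 = 5 × 26 + 5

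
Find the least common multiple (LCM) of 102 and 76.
3876

First find GCD(102, 76) using the Euclidean algorithm:
102 = 1 × 76 + 26
76 = 2 × 26 + 24
26 = 1 × 24 + 2
24 = 12 × 2 + 0
GCD(102, 76) = 2

LCM formula: LCM(a, b) = (a × b) / GCD(a, b)
LCM(102, 76) = (102 × 76) / 2
LCM(102, 76) = 7752 / 2
LCM(102, 76) = 3876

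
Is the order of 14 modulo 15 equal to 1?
No, the actual order is 2, not 1.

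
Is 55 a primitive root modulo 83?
Yes

To verify, check if 55^(82/q) ≢ 1 (mod 83) for each prime divisor q of 82
Divisors of 82 = 82: [1, 2, 41, 82]
  55^(82/41) = 55^2 ≡ 37 (mod 83)
  55^(82/2) = 55^41 ≡ 82 (mod 83)
Conclusion: 55 is a primitive root modulo 83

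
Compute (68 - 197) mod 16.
15

(68 - 197) = -129
-129 mod 16 = 15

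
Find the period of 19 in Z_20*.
Powers of 19 mod 20: 19^1≡19, 19^2≡1. Order = 2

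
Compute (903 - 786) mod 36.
9

(903 - 786) = 117
117 mod 36 = 9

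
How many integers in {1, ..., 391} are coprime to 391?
352

Prime factorization: 391 = 17 × 23
Using the formula φ(n) = n × Π(1 - 1/p) for each prime factor p:
φ(391) = 391 × (1 - 1/17) × (1 - 1/23)
φ(391) = 352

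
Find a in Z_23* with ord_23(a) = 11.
2 has order 11 mod 23 since 2^{11} ≡ 1 (mod 23) and no smaller power works.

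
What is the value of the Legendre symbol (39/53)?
(39/53) = 39^{26} mod 53 = -1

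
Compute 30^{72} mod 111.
75

Using successive squaring:
Binary expansion of 72: 1001000
Powers of 30 mod 111 (each is the square of the previous):
  30^1 ≡ 30 (mod 111)
  30^2 ≡ 30² = 900 ≡ 12 (mod 111)
  30^4 ≡ 12² = 144 ≡ 33 (mod 111)
  30^8 ≡ 33² = 1089 ≡ 90 (mod 111)
  30^16 ≡ 90² = 8100 ≡ 108 (mod 111)
  30^32 ≡ 108² = 11664 ≡ 9 (mod 111)
  30^64 ≡ 9² = 81 ≡ 81 (mod 111)
72 = 64 + 8, so 30^72 = 30^64 × 30^8 ≡ 81 × 90 (mod 111)
Multiplying step by step:
  81 × 90 = 7290 ≡ 75 (mod 111)
Result: 30^72 ≡ 75 (mod 111)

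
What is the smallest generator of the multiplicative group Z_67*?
p - 1 = 66 has prime divisors 2, 3, 11. h is a primitive root mod 67 iff h^(66/q) ≢ 1 (mod 67) for each such q.
h = 2: 2^33 ≡ 66, 2^22 ≡ 37, 2^6 ≡ 64 (mod 67); none is 1, so 2 has order 66 and is a primitive root.
The smallest primitive root mod 67 is g = 2.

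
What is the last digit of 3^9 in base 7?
9 = 8 + 1 (binary 1001). Repeated squaring mod 7: 3^1 ≡ 3; 3^2 ≡ 3² = 9 ≡ 2; 3^4 ≡ 2² = 4 ≡ 4; 3^8 ≡ 4² = 16 ≡ 2. Multiply: 3^9 = 3^8 × 3^1 ≡ 2 × 3 (mod 7): 2 × 3 = 6 ≡ 6. So 3^9 ≡ 6 (mod 7).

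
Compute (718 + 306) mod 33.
1

(718 + 306) = 1024
1024 mod 33 = 1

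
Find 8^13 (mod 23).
Using repeated squaring. 13 = 8 + 4 + 1 (binary 1101). Repeated squaring mod 23: 8^1 ≡ 8; 8^2 ≡ 8² = 64 ≡ 18; 8^4 ≡ 18² = 324 ≡ 2; 8^8 ≡ 2² = 4 ≡ 4. Multiply: 8^13 = 8^8 × 8^4 × 8^1 ≡ 4 × 2 × 8 (mod 23): 4 × 2 = 8 ≡ 8; 8 × 8 = 64 ≡ 18. So 8^13 ≡ 18 (mod 23).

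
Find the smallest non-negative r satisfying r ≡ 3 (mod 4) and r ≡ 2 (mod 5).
M = 4 × 5 = 20. M₁ = 5, y₁ ≡ 1 (mod 4). M₂ = 4, y₂ ≡ 4 (mod 5). r = 3×5×1 + 2×4×4 ≡ 7 (mod 20)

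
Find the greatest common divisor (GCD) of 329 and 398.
1

Using the Euclidean algorithm:
329 = 0 × 398 + 329
398 = 1 × 329 + 69
329 = 4 × 69 + 53
69 = 1 × 53 + 16
53 = 3 × 16 + 5
16 = 3 × 5 + 1
5 = 5 × 1 + 0

GCD(329, 398) = 1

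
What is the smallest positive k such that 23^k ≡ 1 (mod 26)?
Powers of 23 mod 26: 23^1≡23, 23^2≡9, 23^3≡25, 23^4≡3, 23^5≡17, 23^6≡1. Order = 6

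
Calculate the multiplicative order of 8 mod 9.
Powers of 8 mod 9: 8^1≡8, 8^2≡1. Order = 2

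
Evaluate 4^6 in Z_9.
6 = 4 + 2 (binary 110). Repeated squaring mod 9: 4^1 ≡ 4; 4^2 ≡ 4² = 16 ≡ 7; 4^4 ≡ 7² = 49 ≡ 4. Multiply: 4^6 = 4^4 × 4^2 ≡ 4 × 7 (mod 9): 4 × 7 = 28 ≡ 1. So 4^6 ≡ 1 (mod 9).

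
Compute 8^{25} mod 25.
18

Using successive squaring:
Binary expansion of 25: 11001
Powers of 8 mod 25 (each is the square of the previous):
  8^1 ≡ 8 (mod 25)
  8^2 ≡ 8² = 64 ≡ 14 (mod 25)
  8^4 ≡ 14² = 196 ≡ 21 (mod 25)
  8^8 ≡ 21² = 441 ≡ 16 (mod 25)
  8^16 ≡ 16² = 256 ≡ 6 (mod 25)
25 = 16 + 8 + 1, so 8^25 = 8^16 × 8^8 × 8^1 ≡ 6 × 16 × 8 (mod 25)
Multiplying step by step:
  6 × 16 = 96 ≡ 21 (mod 25)
  21 × 8 = 168 ≡ 18 (mod 25)
Result: 8^25 ≡ 18 (mod 25)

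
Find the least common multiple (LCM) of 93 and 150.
4650

First find GCD(93, 150) using the Euclidean algorithm:
93 = 0 × 150 + 93
150 = 1 × 93 + 57
93 = 1 × 57 + 36
57 = 1 × 36 + 21
36 = 1 × 21 + 15
21 = 1 × 15 + 6
15 = 2 × 6 + 3
6 = 2 × 3 + 0
GCD(93, 150) = 3

LCM formula: LCM(a, b) = (a × b) / GCD(a, b)
LCM(93, 150) = (93 × 150) / 3
LCM(93, 150) = 13950 / 3
LCM(93, 150) = 4650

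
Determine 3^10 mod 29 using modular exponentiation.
10 = 8 + 2 (binary 1010). Repeated squaring mod 29: 3^1 ≡ 3; 3^2 ≡ 3² = 9 ≡ 9; 3^4 ≡ 9² = 81 ≡ 23; 3^8 ≡ 23² = 529 ≡ 7. Multiply: 3^10 = 3^8 × 3^2 ≡ 7 × 9 (mod 29): 7 × 9 = 63 ≡ 5. So 3^10 ≡ 5 (mod 29).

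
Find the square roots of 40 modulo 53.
The square roots of 40 mod 53 are 27 and 26. Verify: 27² = 729 ≡ 40 (mod 53)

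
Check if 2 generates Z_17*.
p - 1 = 16 has prime divisors 2. Check 2^(16/q) mod 17 for each: 2^(16/2) = 2^8 ≡ 1 (mod 17). Since 2^8 ≡ 1 (mod 17), the order of 2 divides 8 (in fact the order is 8) ≠ 16, so it is not a primitive root.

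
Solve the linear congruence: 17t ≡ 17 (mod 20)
1

Since gcd(17, 20) = 1 divides 17, a solution exists.
Multiply both sides by the inverse of 17 mod 20:
  17^(-1) mod 20 = 13
  x ≡ 13 × 17 ≡ 221 ≡ 1 (mod 20)
Verification: 17 × 1 = 17 = 0 × 20 + 17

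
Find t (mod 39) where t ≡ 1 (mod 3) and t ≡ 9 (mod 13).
M = 3 × 13 = 39. M₁ = 13, y₁ ≡ 1 (mod 3). M₂ = 3, y₂ ≡ 9 (mod 13). t = 1×13×1 + 9×3×9 ≡ 22 (mod 39)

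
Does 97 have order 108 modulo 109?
p - 1 = 108 has prime divisors 2, 3. Check 97^(108/q) mod 109 for each: 97^(108/2) = 97^54 ≡ 1, 97^(108/3) = 97^36 ≡ 63 (mod 109). Since 97^54 ≡ 1 (mod 109), the order of 97 divides 54 (in fact the order is 27) ≠ 108, so it is not a primitive root.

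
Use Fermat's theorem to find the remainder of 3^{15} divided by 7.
6

By Fermat's Little Theorem, a^(p-1) ≡ 1 (mod p) for prime p and gcd(a, p) = 1
Here p = 7, so 3^6 ≡ 1 (mod 7)
We can reduce the exponent: 15 mod 6 = 3
So 3^15 ≡ 3^3 (mod 7)
Computing: 3^3 mod 7 = 6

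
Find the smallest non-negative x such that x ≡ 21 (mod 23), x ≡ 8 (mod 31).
504

Using the Chinese Remainder Theorem:
M = product of moduli = 713
For equation 1: M_1 = 31, 31 ≡ 8 (mod 23), inverse of 31 mod 23 is 3 (check: 8 × 3 = 24 ≡ 1 (mod 23))
For equation 2: M_2 = 23, 23 ≡ 23 (mod 31), inverse of 23 mod 31 is 27 (check: 23 × 27 = 621 ≡ 1 (mod 31))
Combine: x ≡ Σ r_i×M_i×(M_i⁻¹ mod m_i) = 21×31×3 + 8×23×27 = 1953 + 4968 = 6921
6921 mod 713 = 504
x ≡ 504 (mod 713)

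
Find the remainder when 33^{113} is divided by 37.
By Fermat: 33^{36} ≡ 1 (mod 37). 113 = 3×36 + 5. So 33^{113} ≡ 33^{5} ≡ 12 (mod 37)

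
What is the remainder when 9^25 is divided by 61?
Using repeated squaring. 25 = 16 + 8 + 1 (binary 11001). Repeated squaring mod 61: 9^1 ≡ 9; 9^2 ≡ 9² = 81 ≡ 20; 9^4 ≡ 20² = 400 ≡ 34; 9^8 ≡ 34² = 1156 ≡ 58; 9^16 ≡ 58² = 3364 ≡ 9. Multiply: 9^25 = 9^16 × 9^8 × 9^1 ≡ 9 × 58 × 9 (mod 61): 9 × 58 = 522 ≡ 34; 34 × 9 = 306 ≡ 1. So 9^25 ≡ 1 (mod 61).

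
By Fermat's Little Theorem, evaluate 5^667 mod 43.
By Fermat: 5^{42} ≡ 1 (mod 43). 667 ≡ 37 (mod 42). So 5^{667} ≡ 5^{37} ≡ 3 (mod 43)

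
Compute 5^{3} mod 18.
17

Using successive squaring:
Binary expansion of 3: 11
Powers of 5 mod 18 (each is the square of the previous):
  5^1 ≡ 5 (mod 18)
  5^2 ≡ 5² = 25 ≡ 7 (mod 18)
3 = 2 + 1, so 5^3 = 5^2 × 5^1 ≡ 7 × 5 (mod 18)
Multiplying step by step:
  7 × 5 = 35 ≡ 17 (mod 18)
Result: 5^3 ≡ 17 (mod 18)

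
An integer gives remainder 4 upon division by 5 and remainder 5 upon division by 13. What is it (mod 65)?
M = 5 × 13 = 65. M₁ = 13, y₁ ≡ 2 (mod 5). M₂ = 5, y₂ ≡ 8 (mod 13). r = 4×13×2 + 5×5×8 ≡ 44 (mod 65). The smallest positive such number is 44.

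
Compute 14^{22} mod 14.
0

Using successive squaring:
Binary expansion of 22: 10110
Powers of 14 mod 14 (each is the square of the previous):
  14^1 ≡ 0 (mod 14)
  14^2 ≡ 0² = 0 ≡ 0 (mod 14)
  14^4 ≡ 0² = 0 ≡ 0 (mod 14)
  14^8 ≡ 0² = 0 ≡ 0 (mod 14)
  14^16 ≡ 0² = 0 ≡ 0 (mod 14)
22 = 16 + 4 + 2, so 14^22 = 14^16 × 14^4 × 14^2 ≡ 0 × 0 × 0 (mod 14)
Multiplying step by step:
  0 × 0 = 0 ≡ 0 (mod 14)
  0 × 0 = 0 ≡ 0 (mod 14)
Result: 14^22 ≡ 0 (mod 14)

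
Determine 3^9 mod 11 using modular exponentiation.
9 = 8 + 1 (binary 1001). Repeated squaring mod 11: 3^1 ≡ 3; 3^2 ≡ 3² = 9 ≡ 9; 3^4 ≡ 9² = 81 ≡ 4; 3^8 ≡ 4² = 16 ≡ 5. Multiply: 3^9 = 3^8 × 3^1 ≡ 5 × 3 (mod 11): 5 × 3 = 15 ≡ 4. So 3^9 ≡ 4 (mod 11).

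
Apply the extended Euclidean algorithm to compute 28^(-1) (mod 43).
Extended GCD: 28(20) + 43(-13) = 1. So 28^(-1) ≡ 20 ≡ 20 (mod 43). Verify: 28 × 20 = 560 ≡ 1 (mod 43)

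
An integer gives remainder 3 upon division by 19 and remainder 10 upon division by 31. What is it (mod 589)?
M = 19 × 31 = 589. M₁ = 31, y₁ ≡ 8 (mod 19). M₂ = 19, y₂ ≡ 18 (mod 31). r = 3×31×8 + 10×19×18 ≡ 41 (mod 589). The smallest positive such number is 41.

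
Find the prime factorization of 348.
2^2 × 3 × 29

Divide by primes starting from smallest:
348 ÷ 2 = 174
174 ÷ 2 = 87
87 ÷ 3 = 29
29 ÷ 29 = 1

348 = 2^2 × 3 × 29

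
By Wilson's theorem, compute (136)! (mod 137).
By Wilson's theorem, (136)! ≡ -1 ≡ 136 (mod 137)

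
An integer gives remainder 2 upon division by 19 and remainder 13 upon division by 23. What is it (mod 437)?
M = 19 × 23 = 437. M₁ = 23, y₁ ≡ 5 (mod 19). M₂ = 19, y₂ ≡ 17 (mod 23). k = 2×23×5 + 13×19×17 ≡ 59 (mod 437). The smallest positive such number is 59.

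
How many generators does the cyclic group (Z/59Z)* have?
28

The number of primitive roots modulo p is φ(p-1) = φ(58)
φ(58) = 28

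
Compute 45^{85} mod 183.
48

Using successive squaring:
Binary expansion of 85: 1010101
Powers of 45 mod 183 (each is the square of the previous):
  45^1 ≡ 45 (mod 183)
  45^2 ≡ 45² = 2025 ≡ 12 (mod 183)
  45^4 ≡ 12² = 144 ≡ 144 (mod 183)
  45^8 ≡ 144² = 20736 ≡ 57 (mod 183)
  45^16 ≡ 57² = 3249 ≡ 138 (mod 183)
  45^32 ≡ 138² = 19044 ≡ 12 (mod 183)
  45^64 ≡ 12² = 144 ≡ 144 (mod 183)
85 = 64 + 16 + 4 + 1, so 45^85 = 45^64 × 45^16 × 45^4 × 45^1 ≡ 144 × 138 × 144 × 45 (mod 183)
Multiplying step by step:
  144 × 138 = 19872 ≡ 108 (mod 183)
  108 × 144 = 15552 ≡ 180 (mod 183)
  180 × 45 = 8100 ≡ 48 (mod 183)
Result: 45^85 ≡ 48 (mod 183)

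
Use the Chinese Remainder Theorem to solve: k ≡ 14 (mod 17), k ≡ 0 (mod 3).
48

Using the Chinese Remainder Theorem:
M = product of moduli = 51
For equation 1: M_1 = 3, 3 ≡ 3 (mod 17), inverse of 3 mod 17 is 6 (check: 3 × 6 = 18 ≡ 1 (mod 17))
For equation 2: M_2 = 17, 17 ≡ 2 (mod 3), inverse of 17 mod 3 is 2 (check: 2 × 2 = 4 ≡ 1 (mod 3))
Combine: k ≡ Σ r_i×M_i×(M_i⁻¹ mod m_i) = 14×3×6 + 0×17×2 = 252 + 0 = 252
252 mod 51 = 48
k ≡ 48 (mod 51)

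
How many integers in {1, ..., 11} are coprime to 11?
10

Prime factorization: 11 = 11
Using the formula φ(n) = n × Π(1 - 1/p) for each prime factor p:
φ(11) = 11 × (1 - 1/11)
φ(11) = 10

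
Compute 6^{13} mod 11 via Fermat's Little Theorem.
7

By Fermat's Little Theorem, a^(p-1) ≡ 1 (mod p) for prime p and gcd(a, p) = 1
Here p = 11, so 6^10 ≡ 1 (mod 11)
We can reduce the exponent: 13 mod 10 = 3
So 6^13 ≡ 6^3 (mod 11)
Computing: 6^3 mod 11 = 7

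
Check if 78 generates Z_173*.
p - 1 = 172 has prime divisors 2, 43. Check 78^(172/q) mod 173 for each: 78^(172/2) = 78^86 ≡ 1, 78^(172/43) = 78^4 ≡ 149 (mod 173). Since 78^86 ≡ 1 (mod 173), the order of 78 divides 86 (in fact the order is 86) ≠ 172, so it is not a primitive root.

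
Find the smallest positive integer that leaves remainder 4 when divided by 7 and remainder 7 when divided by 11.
M = 7 × 11 = 77. M₁ = 11, y₁ ≡ 2 (mod 7). M₂ = 7, y₂ ≡ 8 (mod 11). t = 4×11×2 + 7×7×8 ≡ 18 (mod 77). The smallest positive such number is 18.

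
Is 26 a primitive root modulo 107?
Yes

To verify, check if 26^(106/q) ≢ 1 (mod 107) for each prime divisor q of 106
Divisors of 106 = 106: [1, 2, 53, 106]
  26^(106/2) = 26^53 ≡ 106 (mod 107)
  26^(106/53) = 26^2 ≡ 34 (mod 107)
Conclusion: 26 is a primitive root modulo 107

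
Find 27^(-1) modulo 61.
52

Using Extended Euclidean Algorithm:
gcd(27, 61) = 1
Bezout coefficients: 27 × -9 + 61 × 4 = 1
So 27 × -9 ≡ 1 (mod 61)
The inverse is -9 mod 61 = 52
Verification: 27 × 52 = 1404 = 23 × 61 + 1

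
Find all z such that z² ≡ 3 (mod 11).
The square roots of 3 mod 11 are 5 and 6. Verify: 5² = 25 ≡ 3 (mod 11)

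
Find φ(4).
2

Prime factorization: 4 = 2^2
Using the formula φ(n) = n × Π(1 - 1/p) for each prime factor p:
φ(4) = 4 × (1 - 1/2)
φ(4) = 2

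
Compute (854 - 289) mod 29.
14

(854 - 289) = 565
565 mod 29 = 14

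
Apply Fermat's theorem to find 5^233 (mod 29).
By Fermat: 5^{28} ≡ 1 (mod 29). 233 ≡ 9 (mod 28). So 5^{233} ≡ 5^{9} ≡ 4 (mod 29)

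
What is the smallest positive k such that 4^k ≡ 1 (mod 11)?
Powers of 4 mod 11: 4^1≡4, 4^2≡5, 4^3≡9, 4^4≡3, 4^5≡1. Order = 5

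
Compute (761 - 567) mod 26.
12

(761 - 567) = 194
194 mod 26 = 12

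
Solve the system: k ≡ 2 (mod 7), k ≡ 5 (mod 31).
M = 7 × 31 = 217. M₁ = 31, y₁ ≡ 5 (mod 7). M₂ = 7, y₂ ≡ 9 (mod 31). k = 2×31×5 + 5×7×9 ≡ 191 (mod 217)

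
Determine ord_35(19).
Powers of 19 mod 35: 19^1≡19, 19^2≡11, 19^3≡34, 19^4≡16, 19^5≡24, 19^6≡1. Order = 6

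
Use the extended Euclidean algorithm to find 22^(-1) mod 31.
Extended GCD: 22(-7) + 31(5) = 1. So 22^(-1) ≡ 24 ≡ 24 (mod 31). Verify: 22 × 24 = 528 ≡ 1 (mod 31)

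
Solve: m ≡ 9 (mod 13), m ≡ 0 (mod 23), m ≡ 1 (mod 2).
M = 13 × 23 × 2 = 598. M₁ = 46, y₁ ≡ 2 (mod 13). M₂ = 26, y₂ ≡ 8 (mod 23). M₃ = 299, y₃ ≡ 1 (mod 2). m = 9×46×2 + 0×26×8 + 1×299×1 ≡ 529 (mod 598)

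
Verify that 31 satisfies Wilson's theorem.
(30)! mod 31 = 30. Since this equals -1 (mod 31), Wilson confirms 31 is prime.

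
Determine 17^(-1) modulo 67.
17^(-1) ≡ 4 (mod 67). Verification: 17 × 4 = 68 ≡ 1 (mod 67)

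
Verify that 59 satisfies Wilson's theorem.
(58)! mod 59 = 58. Since this equals -1 (mod 59), Wilson confirms 59 is prime.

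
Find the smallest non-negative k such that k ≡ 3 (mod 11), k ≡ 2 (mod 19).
135

Using the Chinese Remainder Theorem:
M = product of moduli = 209
For equation 1: M_1 = 19, 19 ≡ 8 (mod 11), inverse of 19 mod 11 is 7 (check: 8 × 7 = 56 ≡ 1 (mod 11))
For equation 2: M_2 = 11, 11 ≡ 11 (mod 19), inverse of 11 mod 19 is 7 (check: 11 × 7 = 77 ≡ 1 (mod 19))
Combine: k ≡ Σ r_i×M_i×(M_i⁻¹ mod m_i) = 3×19×7 + 2×11×7 = 399 + 154 = 553
553 mod 209 = 135
k ≡ 135 (mod 209)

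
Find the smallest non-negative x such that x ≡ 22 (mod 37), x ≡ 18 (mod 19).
170

Using the Chinese Remainder Theorem:
M = product of moduli = 703
For equation 1: M_1 = 19, 19 ≡ 19 (mod 37), inverse of 19 mod 37 is 2 (check: 19 × 2 = 38 ≡ 1 (mod 37))
For equation 2: M_2 = 37, 37 ≡ 18 (mod 19), inverse of 37 mod 19 is 18 (check: 18 × 18 = 324 ≡ 1 (mod 19))
Combine: x ≡ Σ r_i×M_i×(M_i⁻¹ mod m_i) = 22×19×2 + 18×37×18 = 836 + 11988 = 12824
12824 mod 703 = 170
x ≡ 170 (mod 703)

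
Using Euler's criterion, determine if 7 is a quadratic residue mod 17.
By Euler's criterion: 7^{8} ≡ 16 (mod 17). Since this equals -1 (≡ 16), 7 is not a QR.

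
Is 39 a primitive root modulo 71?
No

To verify, check if 39^(70/q) ≢ 1 (mod 71) for each prime divisor q of 70
Divisors of 70 = 70: [1, 2, 5, 7, 10, 14, 35, 70]
  39^(70/2) = 39^35 ≡ 70 (mod 71)
  39^(70/5) = 39^14 ≡ 1 (mod 71)
  39^(70/7) = 39^10 ≡ 37 (mod 71)
Conclusion: 39 is not a primitive root modulo 71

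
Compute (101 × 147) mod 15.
12

(101 × 147) = 14847
14847 mod 15 = 12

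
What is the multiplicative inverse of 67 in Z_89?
4

Using Extended Euclidean Algorithm:
gcd(67, 89) = 1
Bezout coefficients: 67 × 4 + 89 × -3 = 1
So 67 × 4 ≡ 1 (mod 89)
The inverse is 4 mod 89 = 4
Verification: 67 × 4 = 268 = 3 × 89 + 1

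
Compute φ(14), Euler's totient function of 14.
6

Prime factorization: 14 = 2 × 7
Using the formula φ(n) = n × Π(1 - 1/p) for each prime factor p:
φ(14) = 14 × (1 - 1/2) × (1 - 1/7)
φ(14) = 6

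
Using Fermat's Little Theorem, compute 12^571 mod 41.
By Fermat: 12^{40} ≡ 1 (mod 41). 571 ≡ 11 (mod 40). So 12^{571} ≡ 12^{11} ≡ 26 (mod 41)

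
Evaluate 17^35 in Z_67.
Using repeated squaring. 35 = 32 + 2 + 1 (binary 100011). Repeated squaring mod 67: 17^1 ≡ 17; 17^2 ≡ 17² = 289 ≡ 21; 17^4 ≡ 21² = 441 ≡ 39; 17^8 ≡ 39² = 1521 ≡ 47; 17^16 ≡ 47² = 2209 ≡ 65; 17^32 ≡ 65² = 4225 ≡ 4. Multiply: 17^35 = 17^32 × 17^2 × 17^1 ≡ 4 × 21 × 17 (mod 67): 4 × 21 = 84 ≡ 17; 17 × 17 = 289 ≡ 21. So 17^35 ≡ 21 (mod 67).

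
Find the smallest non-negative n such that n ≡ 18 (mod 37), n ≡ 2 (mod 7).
240

Using the Chinese Remainder Theorem:
M = product of moduli = 259
For equation 1: M_1 = 7, 7 ≡ 7 (mod 37), inverse of 7 mod 37 is 16 (check: 7 × 16 = 112 ≡ 1 (mod 37))
For equation 2: M_2 = 37, 37 ≡ 2 (mod 7), inverse of 37 mod 7 is 4 (check: 2 × 4 = 8 ≡ 1 (mod 7))
Combine: n ≡ Σ r_i×M_i×(M_i⁻¹ mod m_i) = 18×7×16 + 2×37×4 = 2016 + 296 = 2312
2312 mod 259 = 240
n ≡ 240 (mod 259)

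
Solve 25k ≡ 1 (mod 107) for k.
30

Using Extended Euclidean Algorithm:
gcd(25, 107) = 1
Bezout coefficients: 25 × 30 + 107 × -7 = 1
So 25 × 30 ≡ 1 (mod 107)
The inverse is 30 mod 107 = 30
Verification: 25 × 30 = 750 = 7 × 107 + 1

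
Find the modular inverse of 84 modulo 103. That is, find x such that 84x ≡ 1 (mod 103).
65

Using Extended Euclidean Algorithm:
gcd(84, 103) = 1
Bezout coefficients: 84 × -38 + 103 × 31 = 1
So 84 × -38 ≡ 1 (mod 103)
The inverse is -38 mod 103 = 65
Verification: 84 × 65 = 5460 = 53 × 103 + 1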